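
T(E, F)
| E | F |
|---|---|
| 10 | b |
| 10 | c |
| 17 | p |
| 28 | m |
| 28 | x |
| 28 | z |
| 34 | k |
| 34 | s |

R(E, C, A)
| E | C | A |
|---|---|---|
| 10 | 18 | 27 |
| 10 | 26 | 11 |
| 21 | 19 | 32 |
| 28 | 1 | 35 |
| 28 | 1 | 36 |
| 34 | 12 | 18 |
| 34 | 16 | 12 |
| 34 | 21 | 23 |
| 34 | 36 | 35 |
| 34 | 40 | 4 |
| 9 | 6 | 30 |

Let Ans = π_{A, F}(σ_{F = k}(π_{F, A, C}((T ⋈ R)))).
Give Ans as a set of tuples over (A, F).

{(12, k), (18, k), (23, k), (35, k), (4, k)}

T ⋈ R (natural join on E): {(10, b, 18, 27), (10, b, 26, 11), (10, c, 18, 27), (10, c, 26, 11), (28, m, 1, 35), (28, m, 1, 36), (28, x, 1, 35), (28, x, 1, 36), (28, z, 1, 35), (28, z, 1, 36), (34, k, 12, 18), (34, k, 16, 12), (34, k, 21, 23), (34, k, 36, 35), (34, k, 40, 4), (34, s, 12, 18), (34, s, 16, 12), (34, s, 21, 23), (34, s, 36, 35), (34, s, 40, 4)}
π[F, A, C]: project onto (F, A, C) → {(b, 11, 26), (b, 27, 18), (c, 11, 26), (c, 27, 18), (k, 12, 16), (k, 18, 12), (k, 23, 21), (k, 35, 36), (k, 4, 40), (m, 35, 1), (m, 36, 1), (s, 12, 16), (s, 18, 12), (s, 23, 21), (s, 35, 36), (s, 4, 40), (x, 35, 1), (x, 36, 1), (z, 35, 1), (z, 36, 1)}
Filtering on F = k leaves {(k, 12, 16), (k, 18, 12), (k, 23, 21), (k, 35, 36), (k, 4, 40)}.
π[A, F]: project onto (A, F) → {(12, k), (18, k), (23, k), (35, k), (4, k)}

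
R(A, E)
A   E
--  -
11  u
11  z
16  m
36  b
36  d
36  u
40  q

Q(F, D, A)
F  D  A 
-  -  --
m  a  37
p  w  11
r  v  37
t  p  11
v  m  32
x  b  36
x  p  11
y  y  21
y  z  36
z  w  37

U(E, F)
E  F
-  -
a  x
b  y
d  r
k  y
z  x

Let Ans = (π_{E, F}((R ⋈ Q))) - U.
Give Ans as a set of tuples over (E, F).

Natural join on A: {(11, u, p, w), (11, u, t, p), (11, u, x, p), (11, z, p, w), (11, z, t, p), (11, z, x, p), (36, b, x, b), (36, b, y, z), (36, d, x, b), (36, d, y, z), (36, u, x, b), (36, u, y, z)}
Keep only column(s) E, F (1 duplicate(s) eliminated): {(b, x), (b, y), (d, x), (d, y), (u, p), (u, t), (u, x), (u, y), (z, p), (z, t), (z, x)}
Difference: {(b, x), (b, y), (d, x), (d, y), (u, p), (u, t), (u, x), (u, y), (z, p), (z, t), (z, x)} with {(a, x), (b, y), (d, r), (k, y), (z, x)} → {(b, x), (d, x), (d, y), (u, p), (u, t), (u, x), (u, y), (z, p), (z, t)}

{(b, x), (d, x), (d, y), (u, p), (u, t), (u, x), (u, y), (z, p), (z, t)}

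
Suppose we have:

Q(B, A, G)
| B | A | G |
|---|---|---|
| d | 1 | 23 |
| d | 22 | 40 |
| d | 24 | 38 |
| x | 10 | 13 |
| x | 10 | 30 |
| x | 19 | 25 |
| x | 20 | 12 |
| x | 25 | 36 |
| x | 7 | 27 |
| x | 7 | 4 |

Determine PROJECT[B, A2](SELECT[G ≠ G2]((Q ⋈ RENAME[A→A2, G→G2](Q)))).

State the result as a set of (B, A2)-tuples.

{(d, 1), (d, 22), (d, 24), (x, 10), (x, 19), (x, 20), (x, 25), (x, 7)}

ρ[A→A2, G→G2]: schema becomes (B, A2, G2); tuples unchanged.
Joining Q and RENAME[A→A2, G→G2](Q) on B yields {(d, 1, 23, 1, 23), (d, 1, 23, 22, 40), (d, 1, 23, 24, 38), (d, 22, 40, 1, 23), (d, 22, 40, 22, 40), (d, 22, 40, 24, 38), (d, 24, 38, 1, 23), (d, 24, 38, 22, 40), (d, 24, 38, 24, 38), (x, 10, 13, 10, 13), (x, 10, 13, 10, 30), (x, 10, 13, 19, 25), (x, 10, 13, 20, 12), (x, 10, 13, 25, 36), (x, 10, 13, 7, 27), (x, 10, 13, 7, 4), (x, 10, 30, 10, 13), (x, 10, 30, 10, 30), (x, 10, 30, 19, 25), (x, 10, 30, 20, 12), (x, 10, 30, 25, 36), (x, 10, 30, 7, 27), (x, 10, 30, 7, 4), (x, 19, 25, 10, 13), (x, 19, 25, 10, 30), (x, 19, 25, 19, 25), (x, 19, 25, 20, 12), (x, 19, 25, 25, 36), (x, 19, 25, 7, 27), (x, 19, 25, 7, 4), (x, 20, 12, 10, 13), (x, 20, 12, 10, 30), (x, 20, 12, 19, 25), (x, 20, 12, 20, 12), (x, 20, 12, 25, 36), (x, 20, 12, 7, 27), (x, 20, 12, 7, 4), (x, 25, 36, 10, 13), (x, 25, 36, 10, 30), (x, 25, 36, 19, 25), (x, 25, 36, 20, 12), (x, 25, 36, 25, 36), (x, 25, 36, 7, 27), (x, 25, 36, 7, 4), (x, 7, 27, 10, 13), (x, 7, 27, 10, 30), (x, 7, 27, 19, 25), (x, 7, 27, 20, 12), (x, 7, 27, 25, 36), (x, 7, 27, 7, 27), (x, 7, 27, 7, 4), (x, 7, 4, 10, 13), (x, 7, 4, 10, 30), (x, 7, 4, 19, 25), (x, 7, 4, 20, 12), (x, 7, 4, 25, 36), (x, 7, 4, 7, 27), (x, 7, 4, 7, 4)}.
Apply σ_{G ≠ G2}; surviving tuples: {(d, 1, 23, 22, 40), (d, 1, 23, 24, 38), (d, 22, 40, 1, 23), (d, 22, 40, 24, 38), (d, 24, 38, 1, 23), (d, 24, 38, 22, 40), (x, 10, 13, 10, 30), (x, 10, 13, 19, 25), (x, 10, 13, 20, 12), (x, 10, 13, 25, 36), (x, 10, 13, 7, 27), (x, 10, 13, 7, 4), (x, 10, 30, 10, 13), (x, 10, 30, 19, 25), (x, 10, 30, 20, 12), (x, 10, 30, 25, 36), (x, 10, 30, 7, 27), (x, 10, 30, 7, 4), (x, 19, 25, 10, 13), (x, 19, 25, 10, 30), (x, 19, 25, 20, 12), (x, 19, 25, 25, 36), (x, 19, 25, 7, 27), (x, 19, 25, 7, 4), (x, 20, 12, 10, 13), (x, 20, 12, 10, 30), (x, 20, 12, 19, 25), (x, 20, 12, 25, 36), (x, 20, 12, 7, 27), (x, 20, 12, 7, 4), (x, 25, 36, 10, 13), (x, 25, 36, 10, 30), (x, 25, 36, 19, 25), (x, 25, 36, 20, 12), (x, 25, 36, 7, 27), (x, 25, 36, 7, 4), (x, 7, 27, 10, 13), (x, 7, 27, 10, 30), (x, 7, 27, 19, 25), (x, 7, 27, 20, 12), (x, 7, 27, 25, 36), (x, 7, 27, 7, 4), (x, 7, 4, 10, 13), (x, 7, 4, 10, 30), (x, 7, 4, 19, 25), (x, 7, 4, 20, 12), (x, 7, 4, 25, 36), (x, 7, 4, 7, 27)}
π[B, A2]: project onto (B, A2) (40 duplicate(s) eliminated) → {(d, 1), (d, 22), (d, 24), (x, 10), (x, 19), (x, 20), (x, 25), (x, 7)}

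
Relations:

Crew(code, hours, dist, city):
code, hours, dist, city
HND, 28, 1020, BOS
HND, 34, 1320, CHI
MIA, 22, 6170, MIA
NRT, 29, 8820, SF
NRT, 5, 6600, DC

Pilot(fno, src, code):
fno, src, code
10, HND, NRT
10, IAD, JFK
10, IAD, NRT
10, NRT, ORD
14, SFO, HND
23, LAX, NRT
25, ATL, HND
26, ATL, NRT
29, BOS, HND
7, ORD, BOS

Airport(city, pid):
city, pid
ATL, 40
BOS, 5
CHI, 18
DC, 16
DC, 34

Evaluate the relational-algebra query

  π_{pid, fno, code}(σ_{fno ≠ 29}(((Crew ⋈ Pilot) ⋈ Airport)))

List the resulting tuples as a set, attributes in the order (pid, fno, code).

{(16, 10, NRT), (16, 23, NRT), (16, 26, NRT), (18, 14, HND), (18, 25, HND), (34, 10, NRT), (34, 23, NRT), (34, 26, NRT), (5, 14, HND), (5, 25, HND)}

Crew ⋈ Pilot (natural join on code): {(HND, 28, 1020, BOS, 14, SFO), (HND, 28, 1020, BOS, 25, ATL), (HND, 28, 1020, BOS, 29, BOS), (HND, 34, 1320, CHI, 14, SFO), (HND, 34, 1320, CHI, 25, ATL), (HND, 34, 1320, CHI, 29, BOS), (NRT, 29, 8820, SF, 10, HND), (NRT, 29, 8820, SF, 10, IAD), (NRT, 29, 8820, SF, 23, LAX), (NRT, 29, 8820, SF, 26, ATL), (NRT, 5, 6600, DC, 10, HND), (NRT, 5, 6600, DC, 10, IAD), (NRT, 5, 6600, DC, 23, LAX), (NRT, 5, 6600, DC, 26, ATL)}
(Crew ⋈ Pilot) ⋈ Airport (natural join on city): {(HND, 28, 1020, BOS, 14, SFO, 5), (HND, 28, 1020, BOS, 25, ATL, 5), (HND, 28, 1020, BOS, 29, BOS, 5), (HND, 34, 1320, CHI, 14, SFO, 18), (HND, 34, 1320, CHI, 25, ATL, 18), (HND, 34, 1320, CHI, 29, BOS, 18), (NRT, 5, 6600, DC, 10, HND, 16), (NRT, 5, 6600, DC, 10, HND, 34), (NRT, 5, 6600, DC, 10, IAD, 16), (NRT, 5, 6600, DC, 10, IAD, 34), (NRT, 5, 6600, DC, 23, LAX, 16), (NRT, 5, 6600, DC, 23, LAX, 34), (NRT, 5, 6600, DC, 26, ATL, 16), (NRT, 5, 6600, DC, 26, ATL, 34)}
Selection fno ≠ 29: {(HND, 28, 1020, BOS, 14, SFO, 5), (HND, 28, 1020, BOS, 25, ATL, 5), (HND, 34, 1320, CHI, 14, SFO, 18), (HND, 34, 1320, CHI, 25, ATL, 18), (NRT, 5, 6600, DC, 10, HND, 16), (NRT, 5, 6600, DC, 10, HND, 34), (NRT, 5, 6600, DC, 10, IAD, 16), (NRT, 5, 6600, DC, 10, IAD, 34), (NRT, 5, 6600, DC, 23, LAX, 16), (NRT, 5, 6600, DC, 23, LAX, 34), (NRT, 5, 6600, DC, 26, ATL, 16), (NRT, 5, 6600, DC, 26, ATL, 34)}
Projecting to pid, fno, code (2 duplicate(s) eliminated): {(16, 10, NRT), (16, 23, NRT), (16, 26, NRT), (18, 14, HND), (18, 25, HND), (34, 10, NRT), (34, 23, NRT), (34, 26, NRT), (5, 14, HND), (5, 25, HND)}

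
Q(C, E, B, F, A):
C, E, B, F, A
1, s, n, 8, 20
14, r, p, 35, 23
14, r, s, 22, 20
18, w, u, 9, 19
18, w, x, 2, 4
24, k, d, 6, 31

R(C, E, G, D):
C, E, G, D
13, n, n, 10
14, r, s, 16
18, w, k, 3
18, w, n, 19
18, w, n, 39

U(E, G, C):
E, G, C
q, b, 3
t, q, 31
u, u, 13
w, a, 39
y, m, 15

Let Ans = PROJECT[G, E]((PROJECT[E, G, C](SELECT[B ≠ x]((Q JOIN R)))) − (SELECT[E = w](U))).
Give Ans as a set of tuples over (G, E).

Q ⋈ R (natural join on C, E): {(14, r, p, 35, 23, s, 16), (14, r, s, 22, 20, s, 16), (18, w, u, 9, 19, k, 3), (18, w, u, 9, 19, n, 19), (18, w, u, 9, 19, n, 39), (18, w, x, 2, 4, k, 3), (18, w, x, 2, 4, n, 19), (18, w, x, 2, 4, n, 39)}
Selection B ≠ x: {(14, r, p, 35, 23, s, 16), (14, r, s, 22, 20, s, 16), (18, w, u, 9, 19, k, 3), (18, w, u, 9, 19, n, 19), (18, w, u, 9, 19, n, 39)}
π[E, G, C]: project onto (E, G, C) (2 duplicate(s) eliminated) → {(r, s, 14), (w, k, 18), (w, n, 18)}
Selection E = w: {(w, a, 39)}
Difference: {(r, s, 14), (w, k, 18), (w, n, 18)} with {(w, a, 39)} → {(r, s, 14), (w, k, 18), (w, n, 18)}
π[G, E]: project onto (G, E) → {(k, w), (n, w), (s, r)}

{(k, w), (n, w), (s, r)}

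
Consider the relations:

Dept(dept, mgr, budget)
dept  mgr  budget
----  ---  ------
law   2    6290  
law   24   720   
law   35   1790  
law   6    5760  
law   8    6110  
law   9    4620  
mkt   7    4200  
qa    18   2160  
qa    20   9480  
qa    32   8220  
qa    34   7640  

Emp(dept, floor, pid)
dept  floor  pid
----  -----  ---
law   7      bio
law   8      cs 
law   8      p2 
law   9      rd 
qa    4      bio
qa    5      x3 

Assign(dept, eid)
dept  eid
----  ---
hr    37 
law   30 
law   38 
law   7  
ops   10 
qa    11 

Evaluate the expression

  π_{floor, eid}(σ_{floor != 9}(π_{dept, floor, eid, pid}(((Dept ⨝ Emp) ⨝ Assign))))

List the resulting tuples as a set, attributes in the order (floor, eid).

Dept ⋈ Emp (natural join on dept): {(law, 2, 6290, 7, bio), (law, 2, 6290, 8, cs), (law, 2, 6290, 8, p2), (law, 2, 6290, 9, rd), (law, 24, 720, 7, bio), (law, 24, 720, 8, cs), (law, 24, 720, 8, p2), (law, 24, 720, 9, rd), (law, 35, 1790, 7, bio), (law, 35, 1790, 8, cs), (law, 35, 1790, 8, p2), (law, 35, 1790, 9, rd), (law, 6, 5760, 7, bio), (law, 6, 5760, 8, cs), (law, 6, 5760, 8, p2), (law, 6, 5760, 9, rd), (law, 8, 6110, 7, bio), (law, 8, 6110, 8, cs), (law, 8, 6110, 8, p2), (law, 8, 6110, 9, rd), (law, 9, 4620, 7, bio), (law, 9, 4620, 8, cs), (law, 9, 4620, 8, p2), (law, 9, 4620, 9, rd), (qa, 18, 2160, 4, bio), (qa, 18, 2160, 5, x3), (qa, 20, 9480, 4, bio), (qa, 20, 9480, 5, x3), (qa, 32, 8220, 4, bio), (qa, 32, 8220, 5, x3), (qa, 34, 7640, 4, bio), (qa, 34, 7640, 5, x3)}
(Dept ⨝ Emp) ⋈ Assign (natural join on dept): {(law, 2, 6290, 7, bio, 30), (law, 2, 6290, 7, bio, 38), (law, 2, 6290, 7, bio, 7), (law, 2, 6290, 8, cs, 30), (law, 2, 6290, 8, cs, 38), (law, 2, 6290, 8, cs, 7), (law, 2, 6290, 8, p2, 30), (law, 2, 6290, 8, p2, 38), (law, 2, 6290, 8, p2, 7), (law, 2, 6290, 9, rd, 30), (law, 2, 6290, 9, rd, 38), (law, 2, 6290, 9, rd, 7), (law, 24, 720, 7, bio, 30), (law, 24, 720, 7, bio, 38), (law, 24, 720, 7, bio, 7), (law, 24, 720, 8, cs, 30), (law, 24, 720, 8, cs, 38), (law, 24, 720, 8, cs, 7), (law, 24, 720, 8, p2, 30), (law, 24, 720, 8, p2, 38), (law, 24, 720, 8, p2, 7), (law, 24, 720, 9, rd, 30), (law, 24, 720, 9, rd, 38), (law, 24, 720, 9, rd, 7), (law, 35, 1790, 7, bio, 30), (law, 35, 1790, 7, bio, 38), (law, 35, 1790, 7, bio, 7), (law, 35, 1790, 8, cs, 30), (law, 35, 1790, 8, cs, 38), (law, 35, 1790, 8, cs, 7), (law, 35, 1790, 8, p2, 30), (law, 35, 1790, 8, p2, 38), (law, 35, 1790, 8, p2, 7), (law, 35, 1790, 9, rd, 30), (law, 35, 1790, 9, rd, 38), (law, 35, 1790, 9, rd, 7), (law, 6, 5760, 7, bio, 30), (law, 6, 5760, 7, bio, 38), (law, 6, 5760, 7, bio, 7), (law, 6, 5760, 8, cs, 30), (law, 6, 5760, 8, cs, 38), (law, 6, 5760, 8, cs, 7), (law, 6, 5760, 8, p2, 30), (law, 6, 5760, 8, p2, 38), (law, 6, 5760, 8, p2, 7), (law, 6, 5760, 9, rd, 30), (law, 6, 5760, 9, rd, 38), (law, 6, 5760, 9, rd, 7), (law, 8, 6110, 7, bio, 30), (law, 8, 6110, 7, bio, 38), (law, 8, 6110, 7, bio, 7), (law, 8, 6110, 8, cs, 30), (law, 8, 6110, 8, cs, 38), (law, 8, 6110, 8, cs, 7), (law, 8, 6110, 8, p2, 30), (law, 8, 6110, 8, p2, 38), (law, 8, 6110, 8, p2, 7), (law, 8, 6110, 9, rd, 30), (law, 8, 6110, 9, rd, 38), (law, 8, 6110, 9, rd, 7), (law, 9, 4620, 7, bio, 30), (law, 9, 4620, 7, bio, 38), (law, 9, 4620, 7, bio, 7), (law, 9, 4620, 8, cs, 30), (law, 9, 4620, 8, cs, 38), (law, 9, 4620, 8, cs, 7), (law, 9, 4620, 8, p2, 30), (law, 9, 4620, 8, p2, 38), (law, 9, 4620, 8, p2, 7), (law, 9, 4620, 9, rd, 30), (law, 9, 4620, 9, rd, 38), (law, 9, 4620, 9, rd, 7), (qa, 18, 2160, 4, bio, 11), (qa, 18, 2160, 5, x3, 11), (qa, 20, 9480, 4, bio, 11), (qa, 20, 9480, 5, x3, 11), (qa, 32, 8220, 4, bio, 11), (qa, 32, 8220, 5, x3, 11), (qa, 34, 7640, 4, bio, 11), (qa, 34, 7640, 5, x3, 11)}
Projecting to dept, floor, eid, pid (66 duplicate(s) eliminated): {(law, 7, 30, bio), (law, 7, 38, bio), (law, 7, 7, bio), (law, 8, 30, cs), (law, 8, 30, p2), (law, 8, 38, cs), (law, 8, 38, p2), (law, 8, 7, cs), (law, 8, 7, p2), (law, 9, 30, rd), (law, 9, 38, rd), (law, 9, 7, rd), (qa, 4, 11, bio), (qa, 5, 11, x3)}
Apply σ_{floor != 9}; surviving tuples: {(law, 7, 30, bio), (law, 7, 38, bio), (law, 7, 7, bio), (law, 8, 30, cs), (law, 8, 30, p2), (law, 8, 38, cs), (law, 8, 38, p2), (law, 8, 7, cs), (law, 8, 7, p2), (qa, 4, 11, bio), (qa, 5, 11, x3)}
Projecting to floor, eid (3 duplicate(s) eliminated): {(4, 11), (5, 11), (7, 30), (7, 38), (7, 7), (8, 30), (8, 38), (8, 7)}

{(4, 11), (5, 11), (7, 30), (7, 38), (7, 7), (8, 30), (8, 38), (8, 7)}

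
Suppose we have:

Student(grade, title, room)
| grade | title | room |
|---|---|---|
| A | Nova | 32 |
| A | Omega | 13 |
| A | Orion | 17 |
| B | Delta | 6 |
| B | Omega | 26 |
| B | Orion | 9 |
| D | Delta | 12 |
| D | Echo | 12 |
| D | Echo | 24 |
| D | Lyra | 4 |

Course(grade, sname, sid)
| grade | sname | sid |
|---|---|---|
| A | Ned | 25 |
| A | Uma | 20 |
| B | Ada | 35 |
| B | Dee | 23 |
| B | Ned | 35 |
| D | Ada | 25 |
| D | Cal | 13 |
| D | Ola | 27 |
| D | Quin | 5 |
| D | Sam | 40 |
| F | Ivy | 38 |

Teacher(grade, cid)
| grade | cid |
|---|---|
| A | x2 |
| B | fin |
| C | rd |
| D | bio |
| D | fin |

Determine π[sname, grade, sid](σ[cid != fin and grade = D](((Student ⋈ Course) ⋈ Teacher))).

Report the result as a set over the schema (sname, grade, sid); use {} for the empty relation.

{(Ada, D, 25), (Cal, D, 13), (Ola, D, 27), (Quin, D, 5), (Sam, D, 40)}

Student ⋈ Course (natural join on grade): {(A, Nova, 32, Ned, 25), (A, Nova, 32, Uma, 20), (A, Omega, 13, Ned, 25), (A, Omega, 13, Uma, 20), (A, Orion, 17, Ned, 25), (A, Orion, 17, Uma, 20), (B, Delta, 6, Ada, 35), (B, Delta, 6, Dee, 23), (B, Delta, 6, Ned, 35), (B, Omega, 26, Ada, 35), (B, Omega, 26, Dee, 23), (B, Omega, 26, Ned, 35), (B, Orion, 9, Ada, 35), (B, Orion, 9, Dee, 23), (B, Orion, 9, Ned, 35), (D, Delta, 12, Ada, 25), (D, Delta, 12, Cal, 13), (D, Delta, 12, Ola, 27), (D, Delta, 12, Quin, 5), (D, Delta, 12, Sam, 40), (D, Echo, 12, Ada, 25), (D, Echo, 12, Cal, 13), (D, Echo, 12, Ola, 27), (D, Echo, 12, Quin, 5), (D, Echo, 12, Sam, 40), (D, Echo, 24, Ada, 25), (D, Echo, 24, Cal, 13), (D, Echo, 24, Ola, 27), (D, Echo, 24, Quin, 5), (D, Echo, 24, Sam, 40), (D, Lyra, 4, Ada, 25), (D, Lyra, 4, Cal, 13), (D, Lyra, 4, Ola, 27), (D, Lyra, 4, Quin, 5), (D, Lyra, 4, Sam, 40)}
(Student ⋈ Course) ⋈ Teacher (natural join on grade): {(A, Nova, 32, Ned, 25, x2), (A, Nova, 32, Uma, 20, x2), (A, Omega, 13, Ned, 25, x2), (A, Omega, 13, Uma, 20, x2), (A, Orion, 17, Ned, 25, x2), (A, Orion, 17, Uma, 20, x2), (B, Delta, 6, Ada, 35, fin), (B, Delta, 6, Dee, 23, fin), (B, Delta, 6, Ned, 35, fin), (B, Omega, 26, Ada, 35, fin), (B, Omega, 26, Dee, 23, fin), (B, Omega, 26, Ned, 35, fin), (B, Orion, 9, Ada, 35, fin), (B, Orion, 9, Dee, 23, fin), (B, Orion, 9, Ned, 35, fin), (D, Delta, 12, Ada, 25, bio), (D, Delta, 12, Ada, 25, fin), (D, Delta, 12, Cal, 13, bio), (D, Delta, 12, Cal, 13, fin), (D, Delta, 12, Ola, 27, bio), (D, Delta, 12, Ola, 27, fin), (D, Delta, 12, Quin, 5, bio), (D, Delta, 12, Quin, 5, fin), (D, Delta, 12, Sam, 40, bio), (D, Delta, 12, Sam, 40, fin), (D, Echo, 12, Ada, 25, bio), (D, Echo, 12, Ada, 25, fin), (D, Echo, 12, Cal, 13, bio), (D, Echo, 12, Cal, 13, fin), (D, Echo, 12, Ola, 27, bio), (D, Echo, 12, Ola, 27, fin), (D, Echo, 12, Quin, 5, bio), (D, Echo, 12, Quin, 5, fin), (D, Echo, 12, Sam, 40, bio), (D, Echo, 12, Sam, 40, fin), (D, Echo, 24, Ada, 25, bio), (D, Echo, 24, Ada, 25, fin), (D, Echo, 24, Cal, 13, bio), (D, Echo, 24, Cal, 13, fin), (D, Echo, 24, Ola, 27, bio), (D, Echo, 24, Ola, 27, fin), (D, Echo, 24, Quin, 5, bio), (D, Echo, 24, Quin, 5, fin), (D, Echo, 24, Sam, 40, bio), (D, Echo, 24, Sam, 40, fin), (D, Lyra, 4, Ada, 25, bio), (D, Lyra, 4, Ada, 25, fin), (D, Lyra, 4, Cal, 13, bio), (D, Lyra, 4, Cal, 13, fin), (D, Lyra, 4, Ola, 27, bio), (D, Lyra, 4, Ola, 27, fin), (D, Lyra, 4, Quin, 5, bio), (D, Lyra, 4, Quin, 5, fin), (D, Lyra, 4, Sam, 40, bio), (D, Lyra, 4, Sam, 40, fin)}
Apply σ_{cid != fin and grade = D}; surviving tuples: {(D, Delta, 12, Ada, 25, bio), (D, Delta, 12, Cal, 13, bio), (D, Delta, 12, Ola, 27, bio), (D, Delta, 12, Quin, 5, bio), (D, Delta, 12, Sam, 40, bio), (D, Echo, 12, Ada, 25, bio), (D, Echo, 12, Cal, 13, bio), (D, Echo, 12, Ola, 27, bio), (D, Echo, 12, Quin, 5, bio), (D, Echo, 12, Sam, 40, bio), (D, Echo, 24, Ada, 25, bio), (D, Echo, 24, Cal, 13, bio), (D, Echo, 24, Ola, 27, bio), (D, Echo, 24, Quin, 5, bio), (D, Echo, 24, Sam, 40, bio), (D, Lyra, 4, Ada, 25, bio), (D, Lyra, 4, Cal, 13, bio), (D, Lyra, 4, Ola, 27, bio), (D, Lyra, 4, Quin, 5, bio), (D, Lyra, 4, Sam, 40, bio)}
Keep only column(s) sname, grade, sid (15 duplicate(s) eliminated): {(Ada, D, 25), (Cal, D, 13), (Ola, D, 27), (Quin, D, 5), (Sam, D, 40)}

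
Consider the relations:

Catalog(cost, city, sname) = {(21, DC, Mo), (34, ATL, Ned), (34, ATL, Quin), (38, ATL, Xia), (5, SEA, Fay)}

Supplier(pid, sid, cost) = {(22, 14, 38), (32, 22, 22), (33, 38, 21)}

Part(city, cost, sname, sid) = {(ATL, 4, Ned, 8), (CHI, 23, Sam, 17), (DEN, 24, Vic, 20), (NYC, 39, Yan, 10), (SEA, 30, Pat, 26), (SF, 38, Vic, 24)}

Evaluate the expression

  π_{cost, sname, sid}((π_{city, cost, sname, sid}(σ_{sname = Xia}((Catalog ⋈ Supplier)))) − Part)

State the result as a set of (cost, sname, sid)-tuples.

Natural join on cost: {(21, DC, Mo, 33, 38), (38, ATL, Xia, 22, 14)}
Filtering on sname = Xia leaves {(38, ATL, Xia, 22, 14)}.
π[city, cost, sname, sid]: project onto (city, cost, sname, sid) → {(ATL, 38, Xia, 14)}
Set difference of the two operands is {(ATL, 38, Xia, 14)}.
π[cost, sname, sid]: project onto (cost, sname, sid) → {(38, Xia, 14)}

{(38, Xia, 14)}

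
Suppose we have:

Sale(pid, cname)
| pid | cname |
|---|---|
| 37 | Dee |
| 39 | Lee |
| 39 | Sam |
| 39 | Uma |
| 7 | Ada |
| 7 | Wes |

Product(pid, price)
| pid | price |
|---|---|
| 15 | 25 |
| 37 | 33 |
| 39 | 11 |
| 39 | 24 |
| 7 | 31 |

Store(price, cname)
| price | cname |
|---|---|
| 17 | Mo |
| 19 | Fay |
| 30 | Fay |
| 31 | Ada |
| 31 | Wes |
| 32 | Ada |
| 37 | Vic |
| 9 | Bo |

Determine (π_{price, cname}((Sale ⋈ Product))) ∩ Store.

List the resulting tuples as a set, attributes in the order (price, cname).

{(31, Ada), (31, Wes)}

Joining Sale and Product on pid yields {(37, Dee, 33), (39, Lee, 11), (39, Lee, 24), (39, Sam, 11), (39, Sam, 24), (39, Uma, 11), (39, Uma, 24), (7, Ada, 31), (7, Wes, 31)}.
Projecting to price, cname: {(11, Lee), (11, Sam), (11, Uma), (24, Lee), (24, Sam), (24, Uma), (31, Ada), (31, Wes), (33, Dee)}
Set intersection of the two operands is {(31, Ada), (31, Wes)}.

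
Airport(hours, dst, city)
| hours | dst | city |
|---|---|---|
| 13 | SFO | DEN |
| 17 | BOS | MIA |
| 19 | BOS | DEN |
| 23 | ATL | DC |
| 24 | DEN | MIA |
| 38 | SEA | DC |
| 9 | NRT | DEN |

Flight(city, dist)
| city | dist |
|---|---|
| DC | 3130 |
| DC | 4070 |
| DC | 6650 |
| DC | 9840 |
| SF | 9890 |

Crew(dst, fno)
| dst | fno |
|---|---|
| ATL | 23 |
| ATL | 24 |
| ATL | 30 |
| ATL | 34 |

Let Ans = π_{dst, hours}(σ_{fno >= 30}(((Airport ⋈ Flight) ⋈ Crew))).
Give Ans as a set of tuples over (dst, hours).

Natural join on city: {(23, ATL, DC, 3130), (23, ATL, DC, 4070), (23, ATL, DC, 6650), (23, ATL, DC, 9840), (38, SEA, DC, 3130), (38, SEA, DC, 4070), (38, SEA, DC, 6650), (38, SEA, DC, 9840)}
Natural join on dst: {(23, ATL, DC, 3130, 23), (23, ATL, DC, 3130, 24), (23, ATL, DC, 3130, 30), (23, ATL, DC, 3130, 34), (23, ATL, DC, 4070, 23), (23, ATL, DC, 4070, 24), (23, ATL, DC, 4070, 30), (23, ATL, DC, 4070, 34), (23, ATL, DC, 6650, 23), (23, ATL, DC, 6650, 24), (23, ATL, DC, 6650, 30), (23, ATL, DC, 6650, 34), (23, ATL, DC, 9840, 23), (23, ATL, DC, 9840, 24), (23, ATL, DC, 9840, 30), (23, ATL, DC, 9840, 34)}
σ[fno >= 30]: keep tuples satisfying fno >= 30 → {(23, ATL, DC, 3130, 30), (23, ATL, DC, 3130, 34), (23, ATL, DC, 4070, 30), (23, ATL, DC, 4070, 34), (23, ATL, DC, 6650, 30), (23, ATL, DC, 6650, 34), (23, ATL, DC, 9840, 30), (23, ATL, DC, 9840, 34)}
Projecting to dst, hours (7 duplicate(s) eliminated): {(ATL, 23)}

{(ATL, 23)}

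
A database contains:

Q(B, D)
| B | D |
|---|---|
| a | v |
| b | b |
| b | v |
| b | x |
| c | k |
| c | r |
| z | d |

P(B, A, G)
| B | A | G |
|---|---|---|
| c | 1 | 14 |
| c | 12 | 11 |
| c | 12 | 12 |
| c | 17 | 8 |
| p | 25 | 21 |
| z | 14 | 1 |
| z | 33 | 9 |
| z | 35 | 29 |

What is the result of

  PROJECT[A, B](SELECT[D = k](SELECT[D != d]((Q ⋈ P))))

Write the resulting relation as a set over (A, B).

{(1, c), (12, c), (17, c)}

Q ⋈ P (natural join on B): {(c, k, 1, 14), (c, k, 12, 11), (c, k, 12, 12), (c, k, 17, 8), (c, r, 1, 14), (c, r, 12, 11), (c, r, 12, 12), (c, r, 17, 8), (z, d, 14, 1), (z, d, 33, 9), (z, d, 35, 29)}
Filtering on D != d leaves {(c, k, 1, 14), (c, k, 12, 11), (c, k, 12, 12), (c, k, 17, 8), (c, r, 1, 14), (c, r, 12, 11), (c, r, 12, 12), (c, r, 17, 8)}.
Filtering on D = k leaves {(c, k, 1, 14), (c, k, 12, 11), (c, k, 12, 12), (c, k, 17, 8)}.
π[A, B]: project onto (A, B) (1 duplicate(s) eliminated) → {(1, c), (12, c), (17, c)}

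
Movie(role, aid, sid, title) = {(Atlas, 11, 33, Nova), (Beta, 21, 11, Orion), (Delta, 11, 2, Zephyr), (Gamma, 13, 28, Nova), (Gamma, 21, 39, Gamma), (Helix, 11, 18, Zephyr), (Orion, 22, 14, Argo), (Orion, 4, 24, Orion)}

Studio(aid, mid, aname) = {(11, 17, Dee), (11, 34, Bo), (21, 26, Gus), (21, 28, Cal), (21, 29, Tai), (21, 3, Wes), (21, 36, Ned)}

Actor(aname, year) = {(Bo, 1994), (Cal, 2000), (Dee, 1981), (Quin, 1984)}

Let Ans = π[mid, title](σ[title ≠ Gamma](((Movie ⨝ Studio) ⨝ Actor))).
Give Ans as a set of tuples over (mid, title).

Natural join on aid: {(Atlas, 11, 33, Nova, 17, Dee), (Atlas, 11, 33, Nova, 34, Bo), (Beta, 21, 11, Orion, 26, Gus), (Beta, 21, 11, Orion, 28, Cal), (Beta, 21, 11, Orion, 29, Tai), (Beta, 21, 11, Orion, 3, Wes), (Beta, 21, 11, Orion, 36, Ned), (Delta, 11, 2, Zephyr, 17, Dee), (Delta, 11, 2, Zephyr, 34, Bo), (Gamma, 21, 39, Gamma, 26, Gus), (Gamma, 21, 39, Gamma, 28, Cal), (Gamma, 21, 39, Gamma, 29, Tai), (Gamma, 21, 39, Gamma, 3, Wes), (Gamma, 21, 39, Gamma, 36, Ned), (Helix, 11, 18, Zephyr, 17, Dee), (Helix, 11, 18, Zephyr, 34, Bo)}
Natural join on aname: {(Atlas, 11, 33, Nova, 17, Dee, 1981), (Atlas, 11, 33, Nova, 34, Bo, 1994), (Beta, 21, 11, Orion, 28, Cal, 2000), (Delta, 11, 2, Zephyr, 17, Dee, 1981), (Delta, 11, 2, Zephyr, 34, Bo, 1994), (Gamma, 21, 39, Gamma, 28, Cal, 2000), (Helix, 11, 18, Zephyr, 17, Dee, 1981), (Helix, 11, 18, Zephyr, 34, Bo, 1994)}
σ[title ≠ Gamma]: keep tuples satisfying title ≠ Gamma → {(Atlas, 11, 33, Nova, 17, Dee, 1981), (Atlas, 11, 33, Nova, 34, Bo, 1994), (Beta, 21, 11, Orion, 28, Cal, 2000), (Delta, 11, 2, Zephyr, 17, Dee, 1981), (Delta, 11, 2, Zephyr, 34, Bo, 1994), (Helix, 11, 18, Zephyr, 17, Dee, 1981), (Helix, 11, 18, Zephyr, 34, Bo, 1994)}
Keep only column(s) mid, title (2 duplicate(s) eliminated): {(17, Nova), (17, Zephyr), (28, Orion), (34, Nova), (34, Zephyr)}

{(17, Nova), (17, Zephyr), (28, Orion), (34, Nova), (34, Zephyr)}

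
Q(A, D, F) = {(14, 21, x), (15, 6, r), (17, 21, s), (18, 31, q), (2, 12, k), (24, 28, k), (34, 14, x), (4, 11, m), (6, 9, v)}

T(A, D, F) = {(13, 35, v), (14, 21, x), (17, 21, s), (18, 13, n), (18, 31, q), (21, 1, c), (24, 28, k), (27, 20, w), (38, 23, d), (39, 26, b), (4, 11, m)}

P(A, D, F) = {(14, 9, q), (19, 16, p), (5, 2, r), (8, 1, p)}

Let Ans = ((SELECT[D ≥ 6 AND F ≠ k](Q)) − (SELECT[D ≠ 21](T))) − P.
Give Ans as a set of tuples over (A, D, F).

{(14, 21, x), (15, 6, r), (17, 21, s), (34, 14, x), (6, 9, v)}

Selection D ≥ 6 AND F ≠ k: {(14, 21, x), (15, 6, r), (17, 21, s), (18, 31, q), (34, 14, x), (4, 11, m), (6, 9, v)}
Selection D ≠ 21: {(13, 35, v), (18, 13, n), (18, 31, q), (21, 1, c), (24, 28, k), (27, 20, w), (38, 23, d), (39, 26, b), (4, 11, m)}
Difference: {(14, 21, x), (15, 6, r), (17, 21, s), (18, 31, q), (34, 14, x), (4, 11, m), (6, 9, v)} with {(13, 35, v), (18, 13, n), (18, 31, q), (21, 1, c), (24, 28, k), (27, 20, w), (38, 23, d), (39, 26, b), (4, 11, m)} → {(14, 21, x), (15, 6, r), (17, 21, s), (34, 14, x), (6, 9, v)}
Difference: {(14, 21, x), (15, 6, r), (17, 21, s), (34, 14, x), (6, 9, v)} with {(14, 9, q), (19, 16, p), (5, 2, r), (8, 1, p)} → {(14, 21, x), (15, 6, r), (17, 21, s), (34, 14, x), (6, 9, v)}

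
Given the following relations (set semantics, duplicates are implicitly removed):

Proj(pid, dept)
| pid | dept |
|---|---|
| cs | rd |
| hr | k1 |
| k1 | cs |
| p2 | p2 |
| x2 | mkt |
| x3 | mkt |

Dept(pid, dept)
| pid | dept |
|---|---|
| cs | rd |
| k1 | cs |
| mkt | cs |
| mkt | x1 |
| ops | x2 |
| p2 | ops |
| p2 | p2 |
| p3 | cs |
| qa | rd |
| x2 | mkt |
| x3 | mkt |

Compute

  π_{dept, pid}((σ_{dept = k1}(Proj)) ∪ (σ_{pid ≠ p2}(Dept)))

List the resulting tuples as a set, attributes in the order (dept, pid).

{(cs, k1), (cs, mkt), (cs, p3), (k1, hr), (mkt, x2), (mkt, x3), (rd, cs), (rd, qa), (x1, mkt), (x2, ops)}

Filtering on dept = k1 leaves {(hr, k1)}.
Filtering on pid ≠ p2 leaves {(cs, rd), (k1, cs), (mkt, cs), (mkt, x1), (ops, x2), (p3, cs), (qa, rd), (x2, mkt), (x3, mkt)}.
Union: {(hr, k1)} with {(cs, rd), (k1, cs), (mkt, cs), (mkt, x1), (ops, x2), (p3, cs), (qa, rd), (x2, mkt), (x3, mkt)} → {(cs, rd), (hr, k1), (k1, cs), (mkt, cs), (mkt, x1), (ops, x2), (p3, cs), (qa, rd), (x2, mkt), (x3, mkt)}
Projecting to dept, pid: {(cs, k1), (cs, mkt), (cs, p3), (k1, hr), (mkt, x2), (mkt, x3), (rd, cs), (rd, qa), (x1, mkt), (x2, ops)}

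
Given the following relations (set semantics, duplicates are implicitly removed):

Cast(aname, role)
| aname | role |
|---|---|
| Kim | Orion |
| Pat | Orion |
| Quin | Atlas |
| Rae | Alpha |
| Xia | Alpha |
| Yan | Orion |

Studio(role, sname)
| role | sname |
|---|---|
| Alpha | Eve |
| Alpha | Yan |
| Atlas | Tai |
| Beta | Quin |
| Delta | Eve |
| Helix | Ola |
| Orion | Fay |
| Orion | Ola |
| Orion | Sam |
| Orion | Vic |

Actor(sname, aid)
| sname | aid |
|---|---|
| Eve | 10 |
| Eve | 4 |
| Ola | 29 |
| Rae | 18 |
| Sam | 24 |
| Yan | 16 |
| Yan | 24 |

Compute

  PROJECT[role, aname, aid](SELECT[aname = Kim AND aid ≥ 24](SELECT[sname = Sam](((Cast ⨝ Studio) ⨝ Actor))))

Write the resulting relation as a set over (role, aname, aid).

{(Orion, Kim, 24)}

Natural join on role: {(Kim, Orion, Fay), (Kim, Orion, Ola), (Kim, Orion, Sam), (Kim, Orion, Vic), (Pat, Orion, Fay), (Pat, Orion, Ola), (Pat, Orion, Sam), (Pat, Orion, Vic), (Quin, Atlas, Tai), (Rae, Alpha, Eve), (Rae, Alpha, Yan), (Xia, Alpha, Eve), (Xia, Alpha, Yan), (Yan, Orion, Fay), (Yan, Orion, Ola), (Yan, Orion, Sam), (Yan, Orion, Vic)}
Natural join on sname: {(Kim, Orion, Ola, 29), (Kim, Orion, Sam, 24), (Pat, Orion, Ola, 29), (Pat, Orion, Sam, 24), (Rae, Alpha, Eve, 10), (Rae, Alpha, Eve, 4), (Rae, Alpha, Yan, 16), (Rae, Alpha, Yan, 24), (Xia, Alpha, Eve, 10), (Xia, Alpha, Eve, 4), (Xia, Alpha, Yan, 16), (Xia, Alpha, Yan, 24), (Yan, Orion, Ola, 29), (Yan, Orion, Sam, 24)}
Filtering on sname = Sam leaves {(Kim, Orion, Sam, 24), (Pat, Orion, Sam, 24), (Yan, Orion, Sam, 24)}.
Filtering on aname = Kim AND aid ≥ 24 leaves {(Kim, Orion, Sam, 24)}.
Keep only column(s) role, aname, aid: {(Orion, Kim, 24)}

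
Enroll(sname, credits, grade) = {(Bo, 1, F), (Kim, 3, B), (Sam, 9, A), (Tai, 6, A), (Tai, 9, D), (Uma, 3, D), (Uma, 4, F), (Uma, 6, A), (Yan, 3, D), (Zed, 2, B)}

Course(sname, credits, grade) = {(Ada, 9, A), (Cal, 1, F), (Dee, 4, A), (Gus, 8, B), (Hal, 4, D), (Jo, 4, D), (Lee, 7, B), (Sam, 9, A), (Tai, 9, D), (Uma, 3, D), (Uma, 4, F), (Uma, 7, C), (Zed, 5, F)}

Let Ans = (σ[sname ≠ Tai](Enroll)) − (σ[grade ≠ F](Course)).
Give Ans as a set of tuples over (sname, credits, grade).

Filtering on sname ≠ Tai leaves {(Bo, 1, F), (Kim, 3, B), (Sam, 9, A), (Uma, 3, D), (Uma, 4, F), (Uma, 6, A), (Yan, 3, D), (Zed, 2, B)}.
Filtering on grade ≠ F leaves {(Ada, 9, A), (Dee, 4, A), (Gus, 8, B), (Hal, 4, D), (Jo, 4, D), (Lee, 7, B), (Sam, 9, A), (Tai, 9, D), (Uma, 3, D), (Uma, 7, C)}.
Difference: {(Bo, 1, F), (Kim, 3, B), (Sam, 9, A), (Uma, 3, D), (Uma, 4, F), (Uma, 6, A), (Yan, 3, D), (Zed, 2, B)} with {(Ada, 9, A), (Dee, 4, A), (Gus, 8, B), (Hal, 4, D), (Jo, 4, D), (Lee, 7, B), (Sam, 9, A), (Tai, 9, D), (Uma, 3, D), (Uma, 7, C)} → {(Bo, 1, F), (Kim, 3, B), (Uma, 4, F), (Uma, 6, A), (Yan, 3, D), (Zed, 2, B)}

{(Bo, 1, F), (Kim, 3, B), (Uma, 4, F), (Uma, 6, A), (Yan, 3, D), (Zed, 2, B)}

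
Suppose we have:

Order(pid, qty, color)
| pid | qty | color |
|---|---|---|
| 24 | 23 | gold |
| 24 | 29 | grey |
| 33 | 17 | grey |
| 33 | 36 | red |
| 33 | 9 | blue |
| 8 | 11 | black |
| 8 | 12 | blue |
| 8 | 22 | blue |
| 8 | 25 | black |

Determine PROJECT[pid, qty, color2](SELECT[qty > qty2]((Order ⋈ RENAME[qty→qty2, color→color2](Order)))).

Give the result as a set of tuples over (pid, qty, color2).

ρ[qty→qty2, color→color2]: schema becomes (pid, qty2, color2); tuples unchanged.
Order ⋈ RENAME[qty→qty2, color→color2](Order) (natural join on pid): {(24, 23, gold, 23, gold), (24, 23, gold, 29, grey), (24, 29, grey, 23, gold), (24, 29, grey, 29, grey), (33, 17, grey, 17, grey), (33, 17, grey, 36, red), (33, 17, grey, 9, blue), (33, 36, red, 17, grey), (33, 36, red, 36, red), (33, 36, red, 9, blue), (33, 9, blue, 17, grey), (33, 9, blue, 36, red), (33, 9, blue, 9, blue), (8, 11, black, 11, black), (8, 11, black, 12, blue), (8, 11, black, 22, blue), (8, 11, black, 25, black), (8, 12, blue, 11, black), (8, 12, blue, 12, blue), (8, 12, blue, 22, blue), (8, 12, blue, 25, black), (8, 22, blue, 11, black), (8, 22, blue, 12, blue), (8, 22, blue, 22, blue), (8, 22, blue, 25, black), (8, 25, black, 11, black), (8, 25, black, 12, blue), (8, 25, black, 22, blue), (8, 25, black, 25, black)}
Apply σ_{qty > qty2}; surviving tuples: {(24, 29, grey, 23, gold), (33, 17, grey, 9, blue), (33, 36, red, 17, grey), (33, 36, red, 9, blue), (8, 12, blue, 11, black), (8, 22, blue, 11, black), (8, 22, blue, 12, blue), (8, 25, black, 11, black), (8, 25, black, 12, blue), (8, 25, black, 22, blue)}
π[pid, qty, color2]: project onto (pid, qty, color2) (1 duplicate(s) eliminated) → {(24, 29, gold), (33, 17, blue), (33, 36, blue), (33, 36, grey), (8, 12, black), (8, 22, black), (8, 22, blue), (8, 25, black), (8, 25, blue)}

{(24, 29, gold), (33, 17, blue), (33, 36, blue), (33, 36, grey), (8, 12, black), (8, 22, black), (8, 22, blue), (8, 25, black), (8, 25, blue)}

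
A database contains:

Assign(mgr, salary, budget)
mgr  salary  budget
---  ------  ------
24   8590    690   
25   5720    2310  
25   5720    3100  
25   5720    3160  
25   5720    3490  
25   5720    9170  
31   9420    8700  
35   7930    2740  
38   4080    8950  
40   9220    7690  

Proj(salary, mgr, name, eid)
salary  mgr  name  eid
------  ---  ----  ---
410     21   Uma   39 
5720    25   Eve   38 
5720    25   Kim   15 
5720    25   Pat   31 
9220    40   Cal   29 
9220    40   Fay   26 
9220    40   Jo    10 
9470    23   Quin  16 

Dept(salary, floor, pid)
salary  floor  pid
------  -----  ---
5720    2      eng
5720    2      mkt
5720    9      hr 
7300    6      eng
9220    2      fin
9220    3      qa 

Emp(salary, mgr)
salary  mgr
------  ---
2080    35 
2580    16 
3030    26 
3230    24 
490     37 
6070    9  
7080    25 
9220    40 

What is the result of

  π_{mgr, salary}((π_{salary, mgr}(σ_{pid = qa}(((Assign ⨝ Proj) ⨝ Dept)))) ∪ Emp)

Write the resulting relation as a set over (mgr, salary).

Natural join on mgr, salary: {(25, 5720, 2310, Eve, 38), (25, 5720, 2310, Kim, 15), (25, 5720, 2310, Pat, 31), (25, 5720, 3100, Eve, 38), (25, 5720, 3100, Kim, 15), (25, 5720, 3100, Pat, 31), (25, 5720, 3160, Eve, 38), (25, 5720, 3160, Kim, 15), (25, 5720, 3160, Pat, 31), (25, 5720, 3490, Eve, 38), (25, 5720, 3490, Kim, 15), (25, 5720, 3490, Pat, 31), (25, 5720, 9170, Eve, 38), (25, 5720, 9170, Kim, 15), (25, 5720, 9170, Pat, 31), (40, 9220, 7690, Cal, 29), (40, 9220, 7690, Fay, 26), (40, 9220, 7690, Jo, 10)}
Natural join on salary: {(25, 5720, 2310, Eve, 38, 2, eng), (25, 5720, 2310, Eve, 38, 2, mkt), (25, 5720, 2310, Eve, 38, 9, hr), (25, 5720, 2310, Kim, 15, 2, eng), (25, 5720, 2310, Kim, 15, 2, mkt), (25, 5720, 2310, Kim, 15, 9, hr), (25, 5720, 2310, Pat, 31, 2, eng), (25, 5720, 2310, Pat, 31, 2, mkt), (25, 5720, 2310, Pat, 31, 9, hr), (25, 5720, 3100, Eve, 38, 2, eng), (25, 5720, 3100, Eve, 38, 2, mkt), (25, 5720, 3100, Eve, 38, 9, hr), (25, 5720, 3100, Kim, 15, 2, eng), (25, 5720, 3100, Kim, 15, 2, mkt), (25, 5720, 3100, Kim, 15, 9, hr), (25, 5720, 3100, Pat, 31, 2, eng), (25, 5720, 3100, Pat, 31, 2, mkt), (25, 5720, 3100, Pat, 31, 9, hr), (25, 5720, 3160, Eve, 38, 2, eng), (25, 5720, 3160, Eve, 38, 2, mkt), (25, 5720, 3160, Eve, 38, 9, hr), (25, 5720, 3160, Kim, 15, 2, eng), (25, 5720, 3160, Kim, 15, 2, mkt), (25, 5720, 3160, Kim, 15, 9, hr), (25, 5720, 3160, Pat, 31, 2, eng), (25, 5720, 3160, Pat, 31, 2, mkt), (25, 5720, 3160, Pat, 31, 9, hr), (25, 5720, 3490, Eve, 38, 2, eng), (25, 5720, 3490, Eve, 38, 2, mkt), (25, 5720, 3490, Eve, 38, 9, hr), (25, 5720, 3490, Kim, 15, 2, eng), (25, 5720, 3490, Kim, 15, 2, mkt), (25, 5720, 3490, Kim, 15, 9, hr), (25, 5720, 3490, Pat, 31, 2, eng), (25, 5720, 3490, Pat, 31, 2, mkt), (25, 5720, 3490, Pat, 31, 9, hr), (25, 5720, 9170, Eve, 38, 2, eng), (25, 5720, 9170, Eve, 38, 2, mkt), (25, 5720, 9170, Eve, 38, 9, hr), (25, 5720, 9170, Kim, 15, 2, eng), (25, 5720, 9170, Kim, 15, 2, mkt), (25, 5720, 9170, Kim, 15, 9, hr), (25, 5720, 9170, Pat, 31, 2, eng), (25, 5720, 9170, Pat, 31, 2, mkt), (25, 5720, 9170, Pat, 31, 9, hr), (40, 9220, 7690, Cal, 29, 2, fin), (40, 9220, 7690, Cal, 29, 3, qa), (40, 9220, 7690, Fay, 26, 2, fin), (40, 9220, 7690, Fay, 26, 3, qa), (40, 9220, 7690, Jo, 10, 2, fin), (40, 9220, 7690, Jo, 10, 3, qa)}
Selection pid = qa: {(40, 9220, 7690, Cal, 29, 3, qa), (40, 9220, 7690, Fay, 26, 3, qa), (40, 9220, 7690, Jo, 10, 3, qa)}
Keep only column(s) salary, mgr (2 duplicate(s) eliminated): {(9220, 40)}
Union: {(9220, 40)} with {(2080, 35), (2580, 16), (3030, 26), (3230, 24), (490, 37), (6070, 9), (7080, 25), (9220, 40)} → {(2080, 35), (2580, 16), (3030, 26), (3230, 24), (490, 37), (6070, 9), (7080, 25), (9220, 40)}
Keep only column(s) mgr, salary: {(16, 2580), (24, 3230), (25, 7080), (26, 3030), (35, 2080), (37, 490), (40, 9220), (9, 6070)}

{(16, 2580), (24, 3230), (25, 7080), (26, 3030), (35, 2080), (37, 490), (40, 9220), (9, 6070)}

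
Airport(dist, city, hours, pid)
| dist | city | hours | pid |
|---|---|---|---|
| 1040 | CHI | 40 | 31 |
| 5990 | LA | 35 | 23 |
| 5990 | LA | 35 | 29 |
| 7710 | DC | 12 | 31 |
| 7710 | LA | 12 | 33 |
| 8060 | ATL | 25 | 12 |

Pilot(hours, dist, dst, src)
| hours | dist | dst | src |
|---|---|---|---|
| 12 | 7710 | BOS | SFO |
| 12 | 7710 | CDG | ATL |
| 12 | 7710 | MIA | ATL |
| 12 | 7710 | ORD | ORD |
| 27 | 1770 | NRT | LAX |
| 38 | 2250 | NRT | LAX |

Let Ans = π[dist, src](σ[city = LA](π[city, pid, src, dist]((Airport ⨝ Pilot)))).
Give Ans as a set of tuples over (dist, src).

Joining Airport and Pilot on dist, hours yields {(7710, DC, 12, 31, BOS, SFO), (7710, DC, 12, 31, CDG, ATL), (7710, DC, 12, 31, MIA, ATL), (7710, DC, 12, 31, ORD, ORD), (7710, LA, 12, 33, BOS, SFO), (7710, LA, 12, 33, CDG, ATL), (7710, LA, 12, 33, MIA, ATL), (7710, LA, 12, 33, ORD, ORD)}.
Keep only column(s) city, pid, src, dist (2 duplicate(s) eliminated): {(DC, 31, ATL, 7710), (DC, 31, ORD, 7710), (DC, 31, SFO, 7710), (LA, 33, ATL, 7710), (LA, 33, ORD, 7710), (LA, 33, SFO, 7710)}
Filtering on city = LA leaves {(LA, 33, ATL, 7710), (LA, 33, ORD, 7710), (LA, 33, SFO, 7710)}.
Keep only column(s) dist, src: {(7710, ATL), (7710, ORD), (7710, SFO)}

{(7710, ATL), (7710, ORD), (7710, SFO)}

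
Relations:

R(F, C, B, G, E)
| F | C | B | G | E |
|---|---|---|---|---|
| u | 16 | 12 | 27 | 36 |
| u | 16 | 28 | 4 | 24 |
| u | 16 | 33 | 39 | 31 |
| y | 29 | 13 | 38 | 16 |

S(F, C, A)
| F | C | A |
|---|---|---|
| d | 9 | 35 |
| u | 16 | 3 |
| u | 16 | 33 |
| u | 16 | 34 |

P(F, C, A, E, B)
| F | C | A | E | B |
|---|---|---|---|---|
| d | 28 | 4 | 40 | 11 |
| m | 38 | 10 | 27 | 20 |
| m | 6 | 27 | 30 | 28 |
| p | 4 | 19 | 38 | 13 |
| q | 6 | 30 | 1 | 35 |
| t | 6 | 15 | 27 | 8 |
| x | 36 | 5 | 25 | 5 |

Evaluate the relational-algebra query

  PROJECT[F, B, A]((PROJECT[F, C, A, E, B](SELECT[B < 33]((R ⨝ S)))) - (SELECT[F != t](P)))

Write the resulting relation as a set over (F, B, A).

{(u, 12, 3), (u, 12, 33), (u, 12, 34), (u, 28, 3), (u, 28, 33), (u, 28, 34)}

Natural join on F, C: {(u, 16, 12, 27, 36, 3), (u, 16, 12, 27, 36, 33), (u, 16, 12, 27, 36, 34), (u, 16, 28, 4, 24, 3), (u, 16, 28, 4, 24, 33), (u, 16, 28, 4, 24, 34), (u, 16, 33, 39, 31, 3), (u, 16, 33, 39, 31, 33), (u, 16, 33, 39, 31, 34)}
Apply σ_{B < 33}; surviving tuples: {(u, 16, 12, 27, 36, 3), (u, 16, 12, 27, 36, 33), (u, 16, 12, 27, 36, 34), (u, 16, 28, 4, 24, 3), (u, 16, 28, 4, 24, 33), (u, 16, 28, 4, 24, 34)}
Keep only column(s) F, C, A, E, B: {(u, 16, 3, 24, 28), (u, 16, 3, 36, 12), (u, 16, 33, 24, 28), (u, 16, 33, 36, 12), (u, 16, 34, 24, 28), (u, 16, 34, 36, 12)}
Apply σ_{F != t}; surviving tuples: {(d, 28, 4, 40, 11), (m, 38, 10, 27, 20), (m, 6, 27, 30, 28), (p, 4, 19, 38, 13), (q, 6, 30, 1, 35), (x, 36, 5, 25, 5)}
Set difference of the two operands is {(u, 16, 3, 24, 28), (u, 16, 3, 36, 12), (u, 16, 33, 24, 28), (u, 16, 33, 36, 12), (u, 16, 34, 24, 28), (u, 16, 34, 36, 12)}.
Keep only column(s) F, B, A: {(u, 12, 3), (u, 12, 33), (u, 12, 34), (u, 28, 3), (u, 28, 33), (u, 28, 34)}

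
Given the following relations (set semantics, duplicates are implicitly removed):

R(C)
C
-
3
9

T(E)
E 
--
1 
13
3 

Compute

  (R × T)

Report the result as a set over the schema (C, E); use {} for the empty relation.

{(3, 1), (3, 13), (3, 3), (9, 1), (9, 13), (9, 3)}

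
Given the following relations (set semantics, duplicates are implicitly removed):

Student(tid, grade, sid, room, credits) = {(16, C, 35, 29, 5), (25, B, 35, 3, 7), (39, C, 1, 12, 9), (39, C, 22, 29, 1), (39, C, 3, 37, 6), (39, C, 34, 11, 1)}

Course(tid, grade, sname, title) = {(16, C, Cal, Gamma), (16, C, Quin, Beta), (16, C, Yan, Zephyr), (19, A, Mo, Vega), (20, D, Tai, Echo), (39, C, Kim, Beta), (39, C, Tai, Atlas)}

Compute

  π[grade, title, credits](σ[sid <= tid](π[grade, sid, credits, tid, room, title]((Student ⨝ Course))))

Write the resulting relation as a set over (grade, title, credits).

Natural join on tid, grade: {(16, C, 35, 29, 5, Cal, Gamma), (16, C, 35, 29, 5, Quin, Beta), (16, C, 35, 29, 5, Yan, Zephyr), (39, C, 1, 12, 9, Kim, Beta), (39, C, 1, 12, 9, Tai, Atlas), (39, C, 22, 29, 1, Kim, Beta), (39, C, 22, 29, 1, Tai, Atlas), (39, C, 3, 37, 6, Kim, Beta), (39, C, 3, 37, 6, Tai, Atlas), (39, C, 34, 11, 1, Kim, Beta), (39, C, 34, 11, 1, Tai, Atlas)}
Keep only column(s) grade, sid, credits, tid, room, title: {(C, 1, 9, 39, 12, Atlas), (C, 1, 9, 39, 12, Beta), (C, 22, 1, 39, 29, Atlas), (C, 22, 1, 39, 29, Beta), (C, 3, 6, 39, 37, Atlas), (C, 3, 6, 39, 37, Beta), (C, 34, 1, 39, 11, Atlas), (C, 34, 1, 39, 11, Beta), (C, 35, 5, 16, 29, Beta), (C, 35, 5, 16, 29, Gamma), (C, 35, 5, 16, 29, Zephyr)}
Selection sid <= tid: {(C, 1, 9, 39, 12, Atlas), (C, 1, 9, 39, 12, Beta), (C, 22, 1, 39, 29, Atlas), (C, 22, 1, 39, 29, Beta), (C, 3, 6, 39, 37, Atlas), (C, 3, 6, 39, 37, Beta), (C, 34, 1, 39, 11, Atlas), (C, 34, 1, 39, 11, Beta)}
Keep only column(s) grade, title, credits (2 duplicate(s) eliminated): {(C, Atlas, 1), (C, Atlas, 6), (C, Atlas, 9), (C, Beta, 1), (C, Beta, 6), (C, Beta, 9)}

{(C, Atlas, 1), (C, Atlas, 6), (C, Atlas, 9), (C, Beta, 1), (C, Beta, 6), (C, Beta, 9)}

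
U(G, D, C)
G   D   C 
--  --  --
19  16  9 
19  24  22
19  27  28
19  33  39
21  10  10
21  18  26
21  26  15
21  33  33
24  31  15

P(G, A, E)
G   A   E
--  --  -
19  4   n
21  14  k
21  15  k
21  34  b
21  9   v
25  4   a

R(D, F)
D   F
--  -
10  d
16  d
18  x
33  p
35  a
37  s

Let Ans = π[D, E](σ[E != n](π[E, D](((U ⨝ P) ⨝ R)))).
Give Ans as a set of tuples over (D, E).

Natural join on G: {(19, 16, 9, 4, n), (19, 24, 22, 4, n), (19, 27, 28, 4, n), (19, 33, 39, 4, n), (21, 10, 10, 14, k), (21, 10, 10, 15, k), (21, 10, 10, 34, b), (21, 10, 10, 9, v), (21, 18, 26, 14, k), (21, 18, 26, 15, k), (21, 18, 26, 34, b), (21, 18, 26, 9, v), (21, 26, 15, 14, k), (21, 26, 15, 15, k), (21, 26, 15, 34, b), (21, 26, 15, 9, v), (21, 33, 33, 14, k), (21, 33, 33, 15, k), (21, 33, 33, 34, b), (21, 33, 33, 9, v)}
Natural join on D: {(19, 16, 9, 4, n, d), (19, 33, 39, 4, n, p), (21, 10, 10, 14, k, d), (21, 10, 10, 15, k, d), (21, 10, 10, 34, b, d), (21, 10, 10, 9, v, d), (21, 18, 26, 14, k, x), (21, 18, 26, 15, k, x), (21, 18, 26, 34, b, x), (21, 18, 26, 9, v, x), (21, 33, 33, 14, k, p), (21, 33, 33, 15, k, p), (21, 33, 33, 34, b, p), (21, 33, 33, 9, v, p)}
Projecting to E, D (3 duplicate(s) eliminated): {(b, 10), (b, 18), (b, 33), (k, 10), (k, 18), (k, 33), (n, 16), (n, 33), (v, 10), (v, 18), (v, 33)}
Apply σ_{E != n}; surviving tuples: {(b, 10), (b, 18), (b, 33), (k, 10), (k, 18), (k, 33), (v, 10), (v, 18), (v, 33)}
Projecting to D, E: {(10, b), (10, k), (10, v), (18, b), (18, k), (18, v), (33, b), (33, k), (33, v)}

{(10, b), (10, k), (10, v), (18, b), (18, k), (18, v), (33, b), (33, k), (33, v)}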